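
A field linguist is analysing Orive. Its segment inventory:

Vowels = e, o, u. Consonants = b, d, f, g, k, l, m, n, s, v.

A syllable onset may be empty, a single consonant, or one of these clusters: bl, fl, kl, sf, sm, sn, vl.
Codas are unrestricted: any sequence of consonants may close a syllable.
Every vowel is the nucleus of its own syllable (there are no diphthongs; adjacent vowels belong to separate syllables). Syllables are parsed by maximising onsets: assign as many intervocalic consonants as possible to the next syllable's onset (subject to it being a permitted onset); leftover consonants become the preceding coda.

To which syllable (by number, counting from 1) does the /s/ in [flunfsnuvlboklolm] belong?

The vowels are u, u, o, o — 4 nuclei, so 4 syllables.
/u…u/ gap (V1→V2): /nfsn/ — longest licit onset from the right is /sn/, leaving /nf/ as coda.
/u…o/ gap (V2→V3): /vlb/ — longest licit onset from the right is /b/, leaving /vl/ as coda.
/o…o/ gap (V3→V4): cluster /kl/ — /kl/ is itself a permitted onset, so the whole cluster goes right; preceding coda = ∅.
Putting it together: flunf.snuvl.bo.klolm.
The /s/ is in the onset of syllable 2 (/snuvl/).

2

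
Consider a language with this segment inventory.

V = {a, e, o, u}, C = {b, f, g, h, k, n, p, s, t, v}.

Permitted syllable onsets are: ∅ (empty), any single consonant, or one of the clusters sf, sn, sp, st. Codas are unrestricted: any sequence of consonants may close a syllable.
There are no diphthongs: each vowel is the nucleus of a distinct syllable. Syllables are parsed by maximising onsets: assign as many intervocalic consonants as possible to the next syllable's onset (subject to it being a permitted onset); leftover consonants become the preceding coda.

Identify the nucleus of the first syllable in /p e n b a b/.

e

Vowels present: e, a; each is a nucleus, giving 2 syllables.
The first nucleus (vowel 1 from the left) is /e/.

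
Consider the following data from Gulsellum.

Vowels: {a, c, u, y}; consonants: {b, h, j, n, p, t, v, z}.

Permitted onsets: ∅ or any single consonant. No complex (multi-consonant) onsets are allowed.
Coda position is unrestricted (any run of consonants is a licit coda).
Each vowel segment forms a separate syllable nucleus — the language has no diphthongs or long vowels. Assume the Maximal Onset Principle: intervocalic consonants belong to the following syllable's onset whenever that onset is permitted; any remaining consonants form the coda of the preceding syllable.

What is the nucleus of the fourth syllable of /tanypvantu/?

u

Vowels present: a, y, a, u; each is a nucleus, giving 4 syllables.
The fourth nucleus (vowel 4 from the left) is /u/.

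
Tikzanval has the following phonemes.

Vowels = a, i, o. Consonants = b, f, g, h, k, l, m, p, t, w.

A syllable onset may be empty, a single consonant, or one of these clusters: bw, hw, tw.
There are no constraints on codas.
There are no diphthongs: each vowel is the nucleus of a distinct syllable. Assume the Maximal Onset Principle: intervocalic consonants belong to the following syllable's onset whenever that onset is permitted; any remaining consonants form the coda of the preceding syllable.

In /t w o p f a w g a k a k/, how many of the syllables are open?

The vowels are o, a, a, a — 4 nuclei, so 4 syllables.
σ1/σ2 boundary: cluster /pf/ — the longest permitted-onset suffix is /f/; onset = /f/, preceding coda = /p/.
σ2/σ3 boundary: /wg/ splits as /w/ + /g/ (/g/ is the longest suffix that is a licit onset).
σ3/σ4 boundary: /k/ is a single consonant, so it becomes the next onset.
Result: twop.faw.ga.kak.
Classifying each syllable: /twop/ (closed), /faw/ (closed), /ga/ (open), /kak/ (closed).
Open syllables: 1.

1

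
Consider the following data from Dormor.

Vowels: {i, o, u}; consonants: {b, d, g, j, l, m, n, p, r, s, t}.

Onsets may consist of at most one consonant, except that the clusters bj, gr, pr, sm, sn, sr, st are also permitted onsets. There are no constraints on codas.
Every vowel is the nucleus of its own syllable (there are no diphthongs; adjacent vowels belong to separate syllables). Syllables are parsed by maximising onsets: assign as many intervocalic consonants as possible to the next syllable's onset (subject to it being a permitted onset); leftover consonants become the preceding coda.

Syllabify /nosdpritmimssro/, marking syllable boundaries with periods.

The vowels are o, i, i, o — 4 nuclei, so 4 syllables.
Between /o/ (V1) and /i/ (V2): /sdpr/ — longest licit onset from the right is /pr/, leaving /sd/ as coda.
Between /i/ (V2) and /i/ (V3): /tm/; trying suffixes from longest down, /m/ is the first permitted one, so coda /t/ | onset /m/.
Between /i/ (V3) and /o/ (V4): /mssr/ — longest licit onset from the right is /sr/, leaving /ms/ as coda.

nosd.prit.mims.sro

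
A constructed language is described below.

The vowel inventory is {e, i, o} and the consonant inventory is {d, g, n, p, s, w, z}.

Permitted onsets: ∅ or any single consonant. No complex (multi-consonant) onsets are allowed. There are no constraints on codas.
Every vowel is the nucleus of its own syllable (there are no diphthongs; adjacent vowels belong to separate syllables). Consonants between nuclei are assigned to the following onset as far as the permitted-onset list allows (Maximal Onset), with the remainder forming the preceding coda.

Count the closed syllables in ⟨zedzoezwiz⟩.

Nuclei (vowels): e, o, e, i → 4 syllables.
Between /e/ (V1) and /o/ (V2): /dz/ splits as /d/ + /z/ (/z/ is the longest suffix that is a licit onset).
Between /o/ (V2) and /e/ (V3): hiatus — the boundary sits between the two vowels.
Between /e/ (V3) and /i/ (V4): /zw/ splits as /z/ + /w/ (/w/ is the longest suffix that is a licit onset).
Syllabification: zed.zo.ez.wiz.
Classifying each syllable: /zed/ (closed), /zo/ (open), /ez/ (closed), /wiz/ (closed).
Closed syllables: 3.

3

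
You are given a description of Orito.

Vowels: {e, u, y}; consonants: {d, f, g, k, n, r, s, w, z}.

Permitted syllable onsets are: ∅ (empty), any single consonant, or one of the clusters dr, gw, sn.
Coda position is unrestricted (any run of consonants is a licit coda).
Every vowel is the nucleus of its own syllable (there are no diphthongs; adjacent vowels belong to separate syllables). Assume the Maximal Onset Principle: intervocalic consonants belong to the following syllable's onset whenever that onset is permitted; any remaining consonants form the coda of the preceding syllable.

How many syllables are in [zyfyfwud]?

3

Nuclei (vowels): y, y, u → 3 syllables.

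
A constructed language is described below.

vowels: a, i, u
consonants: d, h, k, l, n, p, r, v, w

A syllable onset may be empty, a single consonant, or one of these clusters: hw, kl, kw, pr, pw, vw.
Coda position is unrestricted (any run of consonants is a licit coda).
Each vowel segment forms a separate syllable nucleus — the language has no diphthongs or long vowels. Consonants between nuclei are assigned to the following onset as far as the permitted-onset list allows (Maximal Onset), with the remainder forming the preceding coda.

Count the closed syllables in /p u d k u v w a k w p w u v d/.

3

Nuclei (vowels): u, u, a, u → 4 syllables.
/u…u/ gap (V1→V2): /dk/; trying suffixes from longest down, /k/ is the first permitted one, so coda /d/ | onset /k/.
/u…a/ gap (V2→V3): /vw/ is a licit onset in full, so it all attaches to the next syllable.
/a…u/ gap (V3→V4): /kwpw/; trying suffixes from longest down, /pw/ is the first permitted one, so coda /kw/ | onset /pw/.
So the parse is pud.ku.vwakw.pwuvd.
Classifying each syllable: /pud/ (closed), /ku/ (open), /vwakw/ (closed), /pwuvd/ (closed).
Closed syllables: 3.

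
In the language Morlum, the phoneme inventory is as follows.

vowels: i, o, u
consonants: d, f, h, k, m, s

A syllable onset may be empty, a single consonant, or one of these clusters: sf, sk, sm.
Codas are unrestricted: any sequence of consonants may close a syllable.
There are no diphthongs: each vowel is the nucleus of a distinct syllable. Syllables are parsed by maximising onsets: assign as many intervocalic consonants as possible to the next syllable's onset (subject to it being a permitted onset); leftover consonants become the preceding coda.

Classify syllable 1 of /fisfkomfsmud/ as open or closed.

The vowels are i, o, u — 3 nuclei, so 3 syllables.
V1 /i/ – V2 /o/: cluster /sfk/ — the longest permitted-onset suffix is /k/; onset = /k/, preceding coda = /sf/.
V2 /o/ – V3 /u/: /mfsm/ — longest licit onset from the right is /sm/, leaving /mf/ as coda.
Syllabification: fisf.komf.smud.
Syllable 1 is /fisf/ with coda /sf/, so it is closed.

closed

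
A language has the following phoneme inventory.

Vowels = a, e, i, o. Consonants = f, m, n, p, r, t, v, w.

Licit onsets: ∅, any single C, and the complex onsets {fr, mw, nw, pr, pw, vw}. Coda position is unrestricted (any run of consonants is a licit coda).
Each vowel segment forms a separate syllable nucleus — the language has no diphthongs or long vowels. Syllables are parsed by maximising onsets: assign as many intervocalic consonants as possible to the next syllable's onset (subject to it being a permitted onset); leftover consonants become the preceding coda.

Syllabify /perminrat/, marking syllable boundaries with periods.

per.min.rat

Vowels present: e, i, a; each is a nucleus, giving 3 syllables.
/e…i/ gap (V1→V2): cluster /rm/ — the longest permitted-onset suffix is /m/; onset = /m/, preceding coda = /r/.
/i…a/ gap (V2→V3): /nr/ — longest licit onset from the right is /r/, leaving /n/ as coda.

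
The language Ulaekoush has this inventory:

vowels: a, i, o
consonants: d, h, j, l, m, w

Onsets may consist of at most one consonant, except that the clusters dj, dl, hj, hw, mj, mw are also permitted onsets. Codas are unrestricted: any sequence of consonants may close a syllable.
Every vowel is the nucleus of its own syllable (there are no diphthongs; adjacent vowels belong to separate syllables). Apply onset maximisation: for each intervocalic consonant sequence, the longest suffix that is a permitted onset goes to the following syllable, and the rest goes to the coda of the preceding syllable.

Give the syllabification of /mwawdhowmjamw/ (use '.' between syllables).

mwawd.how.mjamw

The vowels are a, o, a — 3 nuclei, so 3 syllables.
σ1/σ2 boundary: /wdh/ — longest licit onset from the right is /h/, leaving /wd/ as coda.
σ2/σ3 boundary: cluster /wmj/ — the longest permitted-onset suffix is /mj/; onset = /mj/, preceding coda = /w/.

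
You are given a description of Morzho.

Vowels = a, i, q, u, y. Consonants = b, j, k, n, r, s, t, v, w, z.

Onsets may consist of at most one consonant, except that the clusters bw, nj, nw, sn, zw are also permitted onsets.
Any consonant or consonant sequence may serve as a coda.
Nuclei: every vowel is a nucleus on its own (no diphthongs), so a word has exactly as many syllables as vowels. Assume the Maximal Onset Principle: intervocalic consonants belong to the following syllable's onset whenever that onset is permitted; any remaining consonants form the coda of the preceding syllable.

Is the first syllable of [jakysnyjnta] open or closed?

open

Nuclei (vowels): a, y, y, a → 4 syllables.
V1 /a/ – V2 /y/: just /k/ — single C goes to the following onset.
V2 /y/ – V3 /y/: /sn/ — entire cluster is a permitted onset → onset /sn/, coda ∅.
V3 /y/ – V4 /a/: cluster /jnt/ — the longest permitted-onset suffix is /t/; onset = /t/, preceding coda = /jn/.
Result: ja.ky.snyjn.ta.
Syllable 1 is /ja/; it ends in its nucleus with no coda, so it is open.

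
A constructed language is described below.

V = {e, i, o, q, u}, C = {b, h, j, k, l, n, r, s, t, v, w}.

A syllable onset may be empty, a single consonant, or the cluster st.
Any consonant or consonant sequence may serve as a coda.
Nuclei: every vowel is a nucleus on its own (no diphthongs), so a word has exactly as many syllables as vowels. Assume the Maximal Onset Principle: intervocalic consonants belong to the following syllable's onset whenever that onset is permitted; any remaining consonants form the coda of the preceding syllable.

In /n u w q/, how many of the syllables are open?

The vowels are u, q — 2 nuclei, so 2 syllables.
Between /u/ (V1) and /q/ (V2): just /w/ — single C goes to the following onset.
So the parse is nu.wq.
Classifying each syllable: /nu/ (open), /wq/ (open).
Open syllables: 2.

2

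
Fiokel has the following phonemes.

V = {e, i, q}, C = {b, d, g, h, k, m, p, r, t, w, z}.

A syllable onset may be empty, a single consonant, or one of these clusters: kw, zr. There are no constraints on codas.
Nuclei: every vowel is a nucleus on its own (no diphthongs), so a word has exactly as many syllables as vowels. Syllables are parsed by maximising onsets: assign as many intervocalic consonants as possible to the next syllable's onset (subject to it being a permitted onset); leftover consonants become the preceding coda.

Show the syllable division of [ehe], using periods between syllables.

Vowels present: e, e; each is a nucleus, giving 2 syllables.
V1 /e/ – V2 /e/: just /h/ — single C goes to the following onset.

e.he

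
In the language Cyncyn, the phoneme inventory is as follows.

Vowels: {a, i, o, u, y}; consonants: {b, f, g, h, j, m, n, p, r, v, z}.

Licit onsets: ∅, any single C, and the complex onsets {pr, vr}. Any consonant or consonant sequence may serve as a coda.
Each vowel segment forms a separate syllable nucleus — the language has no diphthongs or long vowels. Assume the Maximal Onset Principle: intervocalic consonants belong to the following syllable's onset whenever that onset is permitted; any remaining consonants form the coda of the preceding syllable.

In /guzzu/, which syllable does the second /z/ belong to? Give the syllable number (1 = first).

2

Nuclei (vowels): u, u → 2 syllables.
Between /u/ (V1) and /u/ (V2): cluster /zz/ — the longest permitted-onset suffix is /z/; onset = /z/, preceding coda = /z/.
Result: guz.zu.
The second /z/ is in the onset of syllable 2 (/zu/).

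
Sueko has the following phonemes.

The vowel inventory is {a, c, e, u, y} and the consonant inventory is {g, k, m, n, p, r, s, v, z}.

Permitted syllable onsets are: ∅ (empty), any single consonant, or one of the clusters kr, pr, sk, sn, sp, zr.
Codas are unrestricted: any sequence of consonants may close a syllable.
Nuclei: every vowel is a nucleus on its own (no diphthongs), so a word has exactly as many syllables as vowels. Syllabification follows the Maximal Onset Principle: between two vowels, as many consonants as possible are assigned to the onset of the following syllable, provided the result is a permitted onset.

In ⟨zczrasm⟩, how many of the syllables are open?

Nuclei (vowels): c, a → 2 syllables.
/c…a/ gap (V1→V2): /zr/ is a licit onset in full, so it all attaches to the next syllable.
Syllabification: zc.zrasm.
Classifying each syllable: /zc/ (open), /zrasm/ (closed).
Open syllables: 1.

1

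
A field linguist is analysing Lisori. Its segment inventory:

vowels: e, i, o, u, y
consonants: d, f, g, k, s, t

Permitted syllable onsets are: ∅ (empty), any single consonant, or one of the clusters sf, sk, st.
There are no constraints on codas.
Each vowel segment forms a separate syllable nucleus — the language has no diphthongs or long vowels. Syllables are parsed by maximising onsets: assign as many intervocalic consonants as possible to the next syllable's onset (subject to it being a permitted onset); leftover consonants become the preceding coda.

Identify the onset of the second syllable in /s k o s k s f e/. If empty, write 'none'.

sf

Nuclei (vowels): o, e → 2 syllables.
V1 /o/ – V2 /e/: /sksf/; trying suffixes from longest down, /sf/ is the first permitted one, so coda /sk/ | onset /sf/.
Putting it together: skosk.sfe.
Syllable 2 is /sfe/: onset /sf/, nucleus /e/, coda ∅.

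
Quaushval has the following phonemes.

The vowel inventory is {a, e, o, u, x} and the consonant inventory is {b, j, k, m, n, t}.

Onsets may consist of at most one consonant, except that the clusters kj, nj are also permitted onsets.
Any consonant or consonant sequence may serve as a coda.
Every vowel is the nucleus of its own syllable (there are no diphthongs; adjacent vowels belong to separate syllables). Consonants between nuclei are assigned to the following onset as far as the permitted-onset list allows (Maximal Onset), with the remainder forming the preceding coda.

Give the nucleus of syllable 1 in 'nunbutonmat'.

Vowels present: u, u, o, a; each is a nucleus, giving 4 syllables.
The first nucleus (vowel 1 from the left) is /u/.

u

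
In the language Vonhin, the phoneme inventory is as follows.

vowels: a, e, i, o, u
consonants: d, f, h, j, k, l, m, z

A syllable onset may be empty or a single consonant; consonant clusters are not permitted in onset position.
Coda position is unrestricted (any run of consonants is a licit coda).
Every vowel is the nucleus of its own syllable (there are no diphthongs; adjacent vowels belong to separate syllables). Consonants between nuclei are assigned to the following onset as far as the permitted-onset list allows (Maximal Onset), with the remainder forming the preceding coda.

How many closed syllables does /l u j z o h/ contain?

Nuclei (vowels): u, o → 2 syllables.
/u…o/ gap (V1→V2): cluster /jz/ — the longest permitted-onset suffix is /z/; onset = /z/, preceding coda = /j/.
Syllabification: luj.zoh.
Classifying each syllable: /luj/ (closed), /zoh/ (closed).
Closed syllables: 2.

2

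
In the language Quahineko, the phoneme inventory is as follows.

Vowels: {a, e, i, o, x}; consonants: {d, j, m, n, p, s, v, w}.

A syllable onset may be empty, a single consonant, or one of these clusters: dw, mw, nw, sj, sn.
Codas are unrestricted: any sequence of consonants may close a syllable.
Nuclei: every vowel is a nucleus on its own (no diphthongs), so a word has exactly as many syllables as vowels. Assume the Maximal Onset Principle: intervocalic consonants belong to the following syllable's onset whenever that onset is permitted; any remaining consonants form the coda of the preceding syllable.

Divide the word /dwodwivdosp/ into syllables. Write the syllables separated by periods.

The vowels are o, i, o — 3 nuclei, so 3 syllables.
V1 /o/ – V2 /i/: cluster /dw/ — /dw/ is itself a permitted onset, so the whole cluster goes right; preceding coda = ∅.
V2 /i/ – V3 /o/: /vd/ splits as /v/ + /d/ (/d/ is the longest suffix that is a licit onset).

dwo.dwiv.dosp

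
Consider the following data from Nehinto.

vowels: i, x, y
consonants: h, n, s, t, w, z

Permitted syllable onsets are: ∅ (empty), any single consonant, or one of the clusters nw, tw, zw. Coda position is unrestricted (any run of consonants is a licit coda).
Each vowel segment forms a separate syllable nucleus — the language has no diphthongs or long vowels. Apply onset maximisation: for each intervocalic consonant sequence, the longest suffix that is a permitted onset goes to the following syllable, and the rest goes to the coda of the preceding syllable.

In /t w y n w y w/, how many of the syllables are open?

The vowels are y, y — 2 nuclei, so 2 syllables.
/y…y/ gap (V1→V2): cluster /nw/ — /nw/ is itself a permitted onset, so the whole cluster goes right; preceding coda = ∅.
Syllabification: twy.nwyw.
Classifying each syllable: /twy/ (open), /nwyw/ (closed).
Open syllables: 1.

1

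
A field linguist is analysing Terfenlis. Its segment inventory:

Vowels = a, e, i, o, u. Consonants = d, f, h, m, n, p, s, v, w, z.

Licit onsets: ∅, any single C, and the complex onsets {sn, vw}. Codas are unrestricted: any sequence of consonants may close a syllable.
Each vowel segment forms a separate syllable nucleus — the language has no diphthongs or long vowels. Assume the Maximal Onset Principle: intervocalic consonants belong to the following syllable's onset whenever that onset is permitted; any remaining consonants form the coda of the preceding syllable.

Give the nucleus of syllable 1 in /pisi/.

i

Nuclei (vowels): i, i → 2 syllables.
The first nucleus (vowel 1 from the left) is /i/.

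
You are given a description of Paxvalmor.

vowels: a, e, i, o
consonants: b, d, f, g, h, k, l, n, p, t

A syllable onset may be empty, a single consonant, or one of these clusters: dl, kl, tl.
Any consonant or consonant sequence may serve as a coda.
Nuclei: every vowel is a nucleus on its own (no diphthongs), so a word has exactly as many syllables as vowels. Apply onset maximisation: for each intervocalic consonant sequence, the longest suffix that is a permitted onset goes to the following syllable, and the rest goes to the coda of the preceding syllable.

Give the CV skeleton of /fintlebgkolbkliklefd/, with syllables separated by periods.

The vowels are i, e, o, i, e — 5 nuclei, so 5 syllables.
σ1/σ2 boundary: /ntl/ — longest licit onset from the right is /tl/, leaving /n/ as coda.
σ2/σ3 boundary: /bgk/ splits as /bg/ + /k/ (/k/ is the longest suffix that is a licit onset).
σ3/σ4 boundary: /lbkl/ — longest licit onset from the right is /kl/, leaving /lb/ as coda.
σ4/σ5 boundary: /kl/ — entire cluster is a permitted onset → onset /kl/, coda ∅.
Result: fin.tlebg.kolb.kli.klefd.
Mapping each syllable to C/V: /fin/ → CVC, /tlebg/ → CCVCC, /kolb/ → CVCC, /kli/ → CCV, /klefd/ → CCVCC.

CVC.CCVCC.CVCC.CCV.CCVCC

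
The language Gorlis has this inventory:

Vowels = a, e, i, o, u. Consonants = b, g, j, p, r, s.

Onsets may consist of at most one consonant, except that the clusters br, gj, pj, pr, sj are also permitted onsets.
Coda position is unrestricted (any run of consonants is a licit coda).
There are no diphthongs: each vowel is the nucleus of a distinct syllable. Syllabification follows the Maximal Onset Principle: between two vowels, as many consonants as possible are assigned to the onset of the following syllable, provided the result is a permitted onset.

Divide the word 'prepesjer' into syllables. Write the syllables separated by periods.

Vowels present: e, e, e; each is a nucleus, giving 3 syllables.
Between /e/ (V1) and /e/ (V2): just /p/ — single C goes to the following onset.
Between /e/ (V2) and /e/ (V3): /sj/ is a licit onset in full, so it all attaches to the next syllable.

pre.pe.sjer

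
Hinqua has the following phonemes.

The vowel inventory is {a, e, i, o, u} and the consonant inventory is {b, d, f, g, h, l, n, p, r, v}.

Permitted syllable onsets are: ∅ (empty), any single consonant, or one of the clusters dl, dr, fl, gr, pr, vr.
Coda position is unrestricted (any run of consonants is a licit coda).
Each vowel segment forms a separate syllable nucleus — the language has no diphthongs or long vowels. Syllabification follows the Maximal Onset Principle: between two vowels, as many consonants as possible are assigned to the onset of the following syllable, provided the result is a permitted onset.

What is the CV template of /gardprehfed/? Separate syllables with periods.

Nuclei (vowels): a, e, e → 3 syllables.
σ1/σ2 boundary: /rdpr/ — longest licit onset from the right is /pr/, leaving /rd/ as coda.
σ2/σ3 boundary: cluster /hf/ — the longest permitted-onset suffix is /f/; onset = /f/, preceding coda = /h/.
Syllabification: gard.preh.fed.
Mapping each syllable to C/V: /gard/ → CVCC, /preh/ → CCVC, /fed/ → CVC.

CVCC.CCVC.CVC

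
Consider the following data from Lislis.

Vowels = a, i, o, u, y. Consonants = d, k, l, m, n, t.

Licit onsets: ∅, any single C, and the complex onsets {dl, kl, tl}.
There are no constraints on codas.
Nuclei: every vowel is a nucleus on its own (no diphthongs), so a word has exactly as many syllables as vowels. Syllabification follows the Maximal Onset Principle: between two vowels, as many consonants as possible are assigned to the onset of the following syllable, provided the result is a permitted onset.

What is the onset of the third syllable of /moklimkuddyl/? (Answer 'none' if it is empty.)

k

Nuclei (vowels): o, i, u, y → 4 syllables.
/o…i/ gap (V1→V2): /kl/ is a licit onset in full, so it all attaches to the next syllable.
/i…u/ gap (V2→V3): /mk/ — longest licit onset from the right is /k/, leaving /m/ as coda.
/u…y/ gap (V3→V4): /dd/ — longest licit onset from the right is /d/, leaving /d/ as coda.
Putting it together: mo.klim.kud.dyl.
Syllable 3 is /kud/: onset /k/, nucleus /u/, coda /d/.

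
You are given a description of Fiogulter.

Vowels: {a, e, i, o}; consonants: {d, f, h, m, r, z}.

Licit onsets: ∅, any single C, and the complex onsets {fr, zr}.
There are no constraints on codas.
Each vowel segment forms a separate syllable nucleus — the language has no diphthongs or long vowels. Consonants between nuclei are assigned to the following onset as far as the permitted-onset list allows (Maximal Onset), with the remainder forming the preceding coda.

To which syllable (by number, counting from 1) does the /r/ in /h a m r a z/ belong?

Nuclei (vowels): a, a → 2 syllables.
σ1/σ2 boundary: cluster /mr/ — the longest permitted-onset suffix is /r/; onset = /r/, preceding coda = /m/.
Syllabification: ham.raz.
The /r/ is in the onset of syllable 2 (/raz/).

2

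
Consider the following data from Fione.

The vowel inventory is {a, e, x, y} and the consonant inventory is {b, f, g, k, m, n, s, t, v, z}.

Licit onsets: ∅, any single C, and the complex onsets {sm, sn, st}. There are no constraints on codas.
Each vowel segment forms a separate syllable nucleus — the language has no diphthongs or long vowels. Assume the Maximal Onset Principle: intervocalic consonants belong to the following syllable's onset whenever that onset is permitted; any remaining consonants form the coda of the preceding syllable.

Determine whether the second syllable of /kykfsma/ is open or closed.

The vowels are y, a — 2 nuclei, so 2 syllables.
Between /y/ (V1) and /a/ (V2): cluster /kfsm/ — the longest permitted-onset suffix is /sm/; onset = /sm/, preceding coda = /kf/.
Putting it together: kykf.sma.
Syllable 2 is /sma/; it ends in its nucleus with no coda, so it is open.

open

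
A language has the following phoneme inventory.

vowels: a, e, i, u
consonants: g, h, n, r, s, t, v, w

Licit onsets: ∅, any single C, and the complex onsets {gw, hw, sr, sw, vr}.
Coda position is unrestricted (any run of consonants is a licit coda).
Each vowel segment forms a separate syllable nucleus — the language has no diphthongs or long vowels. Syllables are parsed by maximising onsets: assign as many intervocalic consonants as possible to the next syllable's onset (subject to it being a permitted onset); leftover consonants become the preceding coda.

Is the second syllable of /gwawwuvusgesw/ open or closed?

The vowels are a, u, u, e — 4 nuclei, so 4 syllables.
V1 /a/ – V2 /u/: /ww/ splits as /w/ + /w/ (/w/ is the longest suffix that is a licit onset).
V2 /u/ – V3 /u/: /v/ → onset of the next syllable (single consonants are always licit onsets).
V3 /u/ – V4 /e/: /sg/; trying suffixes from longest down, /g/ is the first permitted one, so coda /s/ | onset /g/.
Putting it together: gwaw.wu.vus.gesw.
Syllable 2 is /wu/; it ends in its nucleus with no coda, so it is open.

open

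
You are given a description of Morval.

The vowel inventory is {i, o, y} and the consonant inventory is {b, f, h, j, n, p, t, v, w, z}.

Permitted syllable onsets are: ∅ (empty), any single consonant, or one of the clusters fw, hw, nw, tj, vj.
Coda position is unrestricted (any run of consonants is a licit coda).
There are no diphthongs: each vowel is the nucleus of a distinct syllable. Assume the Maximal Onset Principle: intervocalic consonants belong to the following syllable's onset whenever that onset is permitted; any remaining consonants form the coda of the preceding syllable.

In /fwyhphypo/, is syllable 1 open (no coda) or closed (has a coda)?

Vowels present: y, y, o; each is a nucleus, giving 3 syllables.
V1 /y/ – V2 /y/: /hph/; trying suffixes from longest down, /h/ is the first permitted one, so coda /hp/ | onset /h/.
V2 /y/ – V3 /o/: /p/ is a single consonant, so it becomes the next onset.
Syllabification: fwyhp.hy.po.
Syllable 1 is /fwyhp/ with coda /hp/, so it is closed.

closed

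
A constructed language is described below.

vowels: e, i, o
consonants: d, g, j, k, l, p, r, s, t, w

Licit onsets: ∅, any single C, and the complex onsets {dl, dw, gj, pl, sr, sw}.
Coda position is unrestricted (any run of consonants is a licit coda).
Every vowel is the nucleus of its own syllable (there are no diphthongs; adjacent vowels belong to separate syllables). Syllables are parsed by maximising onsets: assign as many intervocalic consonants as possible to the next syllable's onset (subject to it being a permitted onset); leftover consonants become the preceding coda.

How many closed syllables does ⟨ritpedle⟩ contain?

1

Nuclei (vowels): i, e, e → 3 syllables.
Between /i/ (V1) and /e/ (V2): cluster /tp/ — the longest permitted-onset suffix is /p/; onset = /p/, preceding coda = /t/.
Between /e/ (V2) and /e/ (V3): cluster /dl/ — /dl/ is itself a permitted onset, so the whole cluster goes right; preceding coda = ∅.
Putting it together: rit.pe.dle.
Classifying each syllable: /rit/ (closed), /pe/ (open), /dle/ (open).
Closed syllables: 1.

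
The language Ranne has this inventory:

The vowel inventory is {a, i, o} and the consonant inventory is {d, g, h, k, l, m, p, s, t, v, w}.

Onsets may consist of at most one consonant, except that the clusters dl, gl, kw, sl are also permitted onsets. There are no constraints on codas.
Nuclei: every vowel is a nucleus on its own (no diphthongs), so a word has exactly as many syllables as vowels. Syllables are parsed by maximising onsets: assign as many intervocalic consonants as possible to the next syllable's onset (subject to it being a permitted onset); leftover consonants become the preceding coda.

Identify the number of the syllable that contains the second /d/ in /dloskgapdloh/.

Vowels present: o, a, o; each is a nucleus, giving 3 syllables.
V1 /o/ – V2 /a/: /skg/ — longest licit onset from the right is /g/, leaving /sk/ as coda.
V2 /a/ – V3 /o/: /pdl/ splits as /p/ + /dl/ (/dl/ is the longest suffix that is a licit onset).
So the parse is dlosk.gap.dloh.
The second /d/ is in the onset of syllable 3 (/dloh/).

3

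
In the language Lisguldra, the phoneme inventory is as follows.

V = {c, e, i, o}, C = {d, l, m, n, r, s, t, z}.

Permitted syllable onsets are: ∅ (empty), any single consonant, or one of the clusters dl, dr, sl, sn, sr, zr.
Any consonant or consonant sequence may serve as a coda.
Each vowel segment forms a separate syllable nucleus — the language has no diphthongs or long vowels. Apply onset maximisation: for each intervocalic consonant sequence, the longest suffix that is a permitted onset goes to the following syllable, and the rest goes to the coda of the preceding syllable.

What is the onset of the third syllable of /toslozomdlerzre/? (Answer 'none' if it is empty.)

z

The vowels are o, o, o, e, e — 5 nuclei, so 5 syllables.
σ1/σ2 boundary: cluster /sl/ — /sl/ is itself a permitted onset, so the whole cluster goes right; preceding coda = ∅.
σ2/σ3 boundary: /z/ is a single consonant, so it becomes the next onset.
σ3/σ4 boundary: /mdl/ — longest licit onset from the right is /dl/, leaving /m/ as coda.
σ4/σ5 boundary: /rzr/ splits as /r/ + /zr/ (/zr/ is the longest suffix that is a licit onset).
Result: to.slo.zom.dler.zre.
Syllable 3 is /zom/: onset /z/, nucleus /o/, coda /m/.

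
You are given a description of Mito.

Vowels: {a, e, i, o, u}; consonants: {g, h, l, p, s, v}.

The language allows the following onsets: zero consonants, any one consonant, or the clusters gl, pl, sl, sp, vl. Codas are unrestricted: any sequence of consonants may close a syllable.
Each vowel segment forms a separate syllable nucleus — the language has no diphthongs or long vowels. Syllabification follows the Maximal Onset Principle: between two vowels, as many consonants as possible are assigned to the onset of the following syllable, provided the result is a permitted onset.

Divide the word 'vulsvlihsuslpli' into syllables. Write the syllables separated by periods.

vuls.vlih.susl.pli

Nuclei (vowels): u, i, u, i → 4 syllables.
σ1/σ2 boundary: /lsvl/ — longest licit onset from the right is /vl/, leaving /ls/ as coda.
σ2/σ3 boundary: /hs/ splits as /h/ + /s/ (/s/ is the longest suffix that is a licit onset).
σ3/σ4 boundary: /slpl/ — longest licit onset from the right is /pl/, leaving /sl/ as coda.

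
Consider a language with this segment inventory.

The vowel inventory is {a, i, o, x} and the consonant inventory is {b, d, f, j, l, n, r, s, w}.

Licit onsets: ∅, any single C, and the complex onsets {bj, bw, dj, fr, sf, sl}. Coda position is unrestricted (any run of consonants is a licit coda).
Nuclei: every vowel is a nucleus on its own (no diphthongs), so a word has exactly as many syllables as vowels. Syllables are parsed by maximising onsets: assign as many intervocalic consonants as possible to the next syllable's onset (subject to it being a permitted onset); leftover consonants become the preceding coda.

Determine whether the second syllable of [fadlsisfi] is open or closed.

The vowels are a, i, i — 3 nuclei, so 3 syllables.
/a…i/ gap (V1→V2): /dls/; trying suffixes from longest down, /s/ is the first permitted one, so coda /dl/ | onset /s/.
/i…i/ gap (V2→V3): cluster /sf/ — /sf/ is itself a permitted onset, so the whole cluster goes right; preceding coda = ∅.
Result: fadl.si.sfi.
Syllable 2 is /si/; it ends in its nucleus with no coda, so it is open.

open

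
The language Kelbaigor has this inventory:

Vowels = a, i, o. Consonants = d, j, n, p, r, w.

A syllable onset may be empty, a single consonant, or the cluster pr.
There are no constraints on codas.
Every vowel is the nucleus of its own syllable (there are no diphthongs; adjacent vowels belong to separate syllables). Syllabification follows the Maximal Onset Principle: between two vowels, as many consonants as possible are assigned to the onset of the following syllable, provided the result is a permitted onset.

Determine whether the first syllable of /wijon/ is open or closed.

The vowels are i, o — 2 nuclei, so 2 syllables.
/i…o/ gap (V1→V2): just /j/ — single C goes to the following onset.
So the parse is wi.jon.
Syllable 1 is /wi/; it ends in its nucleus with no coda, so it is open.

open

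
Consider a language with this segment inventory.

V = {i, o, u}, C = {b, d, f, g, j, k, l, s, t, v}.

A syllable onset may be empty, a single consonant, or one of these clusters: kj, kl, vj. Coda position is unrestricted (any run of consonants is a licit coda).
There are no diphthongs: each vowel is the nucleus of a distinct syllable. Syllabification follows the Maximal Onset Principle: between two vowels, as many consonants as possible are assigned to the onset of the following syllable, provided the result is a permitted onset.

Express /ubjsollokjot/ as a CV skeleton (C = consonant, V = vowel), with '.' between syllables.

VCC.CVC.CV.CCVC

The vowels are u, o, o, o — 4 nuclei, so 4 syllables.
Between /u/ (V1) and /o/ (V2): /bjs/ splits as /bj/ + /s/ (/s/ is the longest suffix that is a licit onset).
Between /o/ (V2) and /o/ (V3): /ll/; trying suffixes from longest down, /l/ is the first permitted one, so coda /l/ | onset /l/.
Between /o/ (V3) and /o/ (V4): /kj/ — entire cluster is a permitted onset → onset /kj/, coda ∅.
So the parse is ubj.sol.lo.kjot.
Mapping each syllable to C/V: /ubj/ → VCC, /sol/ → CVC, /lo/ → CV, /kjot/ → CCVC.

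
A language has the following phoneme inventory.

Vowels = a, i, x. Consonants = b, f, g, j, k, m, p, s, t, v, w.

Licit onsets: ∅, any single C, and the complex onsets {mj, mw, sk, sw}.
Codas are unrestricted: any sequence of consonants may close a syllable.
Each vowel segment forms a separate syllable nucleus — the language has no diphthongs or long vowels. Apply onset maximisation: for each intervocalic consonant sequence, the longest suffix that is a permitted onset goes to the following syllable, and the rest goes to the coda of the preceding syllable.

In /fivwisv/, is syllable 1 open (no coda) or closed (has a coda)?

Vowels present: i, i; each is a nucleus, giving 2 syllables.
V1 /i/ – V2 /i/: /vw/; trying suffixes from longest down, /w/ is the first permitted one, so coda /v/ | onset /w/.
So the parse is fiv.wisv.
Syllable 1 is /fiv/ with coda /v/, so it is closed.

closed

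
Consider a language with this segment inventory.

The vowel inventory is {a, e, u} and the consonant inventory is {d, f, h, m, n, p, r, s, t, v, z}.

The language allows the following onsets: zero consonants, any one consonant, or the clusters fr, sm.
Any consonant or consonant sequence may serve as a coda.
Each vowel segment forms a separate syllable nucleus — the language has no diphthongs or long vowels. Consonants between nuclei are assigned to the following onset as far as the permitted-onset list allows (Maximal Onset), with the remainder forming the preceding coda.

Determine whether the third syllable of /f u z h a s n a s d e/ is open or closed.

Nuclei (vowels): u, a, a, e → 4 syllables.
V1 /u/ – V2 /a/: /zh/ splits as /z/ + /h/ (/h/ is the longest suffix that is a licit onset).
V2 /a/ – V3 /a/: /sn/ — longest licit onset from the right is /n/, leaving /s/ as coda.
V3 /a/ – V4 /e/: /sd/ — longest licit onset from the right is /d/, leaving /s/ as coda.
Syllabification: fuz.has.nas.de.
Syllable 3 is /nas/ with coda /s/, so it is closed.

closed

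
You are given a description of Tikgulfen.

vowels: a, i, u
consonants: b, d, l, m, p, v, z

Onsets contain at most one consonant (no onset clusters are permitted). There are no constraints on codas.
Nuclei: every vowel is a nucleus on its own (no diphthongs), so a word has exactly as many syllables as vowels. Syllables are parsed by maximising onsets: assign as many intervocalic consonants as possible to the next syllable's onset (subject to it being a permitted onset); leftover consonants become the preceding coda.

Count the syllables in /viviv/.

2

The vowels are i, i — 2 nuclei, so 2 syllables.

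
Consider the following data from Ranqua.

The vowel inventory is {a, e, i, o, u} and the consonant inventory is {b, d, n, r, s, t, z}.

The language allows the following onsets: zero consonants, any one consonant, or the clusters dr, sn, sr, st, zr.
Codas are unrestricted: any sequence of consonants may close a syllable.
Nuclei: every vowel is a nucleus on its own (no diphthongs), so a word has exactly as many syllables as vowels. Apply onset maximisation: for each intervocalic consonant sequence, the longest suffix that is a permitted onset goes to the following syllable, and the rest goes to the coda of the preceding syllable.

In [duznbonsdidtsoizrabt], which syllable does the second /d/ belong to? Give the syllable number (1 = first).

Nuclei (vowels): u, o, i, o, i, a → 6 syllables.
V1 /u/ – V2 /o/: /znb/ splits as /zn/ + /b/ (/b/ is the longest suffix that is a licit onset).
V2 /o/ – V3 /i/: /nsd/ splits as /ns/ + /d/ (/d/ is the longest suffix that is a licit onset).
V3 /i/ – V4 /o/: /dts/ splits as /dt/ + /s/ (/s/ is the longest suffix that is a licit onset).
V4 /o/ – V5 /i/: nothing intervenes; syllable break is V.V.
V5 /i/ – V6 /a/: cluster /zr/ — /zr/ is itself a permitted onset, so the whole cluster goes right; preceding coda = ∅.
Putting it together: duzn.bons.didt.so.i.zrabt.
The second /d/ is in the onset of syllable 3 (/didt/).

3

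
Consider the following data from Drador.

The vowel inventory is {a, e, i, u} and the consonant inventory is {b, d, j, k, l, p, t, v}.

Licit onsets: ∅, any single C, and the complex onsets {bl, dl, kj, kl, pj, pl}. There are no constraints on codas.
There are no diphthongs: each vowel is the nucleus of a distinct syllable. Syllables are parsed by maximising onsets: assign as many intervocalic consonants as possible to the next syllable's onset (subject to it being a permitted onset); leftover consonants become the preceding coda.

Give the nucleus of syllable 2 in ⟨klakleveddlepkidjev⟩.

The vowels are a, e, e, e, i, e — 6 nuclei, so 6 syllables.
The second nucleus (vowel 2 from the left) is /e/.

e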